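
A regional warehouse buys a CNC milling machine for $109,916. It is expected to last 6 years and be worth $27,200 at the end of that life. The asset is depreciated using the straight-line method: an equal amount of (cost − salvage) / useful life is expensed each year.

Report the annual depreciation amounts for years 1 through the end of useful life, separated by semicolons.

$13,786; $13,786; $13,786; $13,786; $13,786; $13,786

Depreciable base = $109,916 − $27,200 = $82,716.
Annual expense = $82,716 / 6 = $13,786.
End of year 1: book value $96,130.
End of year 2: book value $82,344.
End of year 3: book value $68,558.
End of year 4: book value $54,772.
End of year 5: book value $40,986.
End of year 6: book value $27,200.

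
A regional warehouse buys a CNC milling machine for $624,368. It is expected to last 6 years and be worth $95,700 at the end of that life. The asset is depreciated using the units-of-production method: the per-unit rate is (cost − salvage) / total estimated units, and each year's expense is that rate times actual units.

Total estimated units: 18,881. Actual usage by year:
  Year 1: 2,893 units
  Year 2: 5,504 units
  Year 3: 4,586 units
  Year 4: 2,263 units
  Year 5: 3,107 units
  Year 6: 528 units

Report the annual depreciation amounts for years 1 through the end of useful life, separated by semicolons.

Depreciable base = $624,368 − $95,700 = $528,668.
Rate = $528,668 / 18,881 units = $28 per unit.
Year 1: 2,893 × $28 = $81,004. Book value $543,364.
Year 2: 5,504 × $28 = $154,112. Book value $389,252.
Year 3: 4,586 × $28 = $128,408. Book value $260,844.
Year 4: 2,263 × $28 = $63,364. Book value $197,480.
Year 5: 3,107 × $28 = $86,996. Book value $110,484.
Year 6: 528 × $28 = $14,784. Book value $95,700.

$81,004; $154,112; $128,408; $63,364; $86,996; $14,784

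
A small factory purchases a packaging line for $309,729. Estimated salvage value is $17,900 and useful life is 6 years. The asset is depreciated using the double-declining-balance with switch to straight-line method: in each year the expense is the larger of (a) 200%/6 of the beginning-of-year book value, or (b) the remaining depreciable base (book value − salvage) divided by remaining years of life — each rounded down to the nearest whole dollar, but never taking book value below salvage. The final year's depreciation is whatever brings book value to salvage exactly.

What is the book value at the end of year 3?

Depreciable base = $309,729 − $17,900 = $291,829.
Year 1: DB = ⌊$309,729 × 200%/6⌋ = $103,243; SL = ⌊$291,829/6⌋ = $48,638 → take DB $103,243. Book value $206,486.
Year 2: DB = ⌊$206,486 × 200%/6⌋ = $68,828; SL = ⌊$188,586/5⌋ = $37,717 → take DB $68,828. Book value $137,658.
Year 3: DB = ⌊$137,658 × 200%/6⌋ = $45,886; SL = ⌊$119,758/4⌋ = $29,939 → take DB $45,886. Book value $91,772.

$91,772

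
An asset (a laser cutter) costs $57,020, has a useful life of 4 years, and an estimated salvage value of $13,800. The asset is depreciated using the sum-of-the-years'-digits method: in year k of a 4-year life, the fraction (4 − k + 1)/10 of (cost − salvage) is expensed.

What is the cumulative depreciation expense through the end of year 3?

Depreciable base = $57,020 − $13,800 = $43,220.
Sum of the years' digits = 4+3+2+1 = 10.
Year 1: $43,220 × 4/10 = $17,288. Book value $39,732.
Year 2: $43,220 × 3/10 = $12,966. Book value $26,766.
Year 3: $43,220 × 2/10 = $8,644. Book value $18,122.
Accumulated through year 3 = $57,020 − $18,122 = $38,898.

$38,898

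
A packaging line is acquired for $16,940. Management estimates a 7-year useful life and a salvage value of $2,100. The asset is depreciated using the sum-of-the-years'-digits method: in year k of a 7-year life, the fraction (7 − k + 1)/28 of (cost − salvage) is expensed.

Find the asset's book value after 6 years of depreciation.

Depreciable base = $16,940 − $2,100 = $14,840.
Sum of the years' digits = 7+6+5+4+3+2+1 = 28.
Year 1: $14,840 × 7/28 = $3,710. Book value $13,230.
Year 2: $14,840 × 6/28 = $3,180. Book value $10,050.
Year 3: $14,840 × 5/28 = $2,650. Book value $7,400.
Year 4: $14,840 × 4/28 = $2,120. Book value $5,280.
Year 5: $14,840 × 3/28 = $1,590. Book value $3,690.
Year 6: $14,840 × 2/28 = $1,060. Book value $2,630.

$2,630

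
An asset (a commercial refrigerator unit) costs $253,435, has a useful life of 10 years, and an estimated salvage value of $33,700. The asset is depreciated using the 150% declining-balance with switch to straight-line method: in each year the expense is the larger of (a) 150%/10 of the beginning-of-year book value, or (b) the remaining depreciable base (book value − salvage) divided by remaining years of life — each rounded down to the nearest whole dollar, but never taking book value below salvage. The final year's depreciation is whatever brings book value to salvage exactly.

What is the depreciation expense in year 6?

$16,867

Depreciable base = $253,435 − $33,700 = $219,735.
Year 1: DB = ⌊$253,435 × 150%/10⌋ = $38,015; SL = ⌊$219,735/10⌋ = $21,973 → take DB $38,015. Book value $215,420.
Year 2: DB = ⌊$215,420 × 150%/10⌋ = $32,313; SL = ⌊$181,720/9⌋ = $20,191 → take DB $32,313. Book value $183,107.
Year 3: DB = ⌊$183,107 × 150%/10⌋ = $27,466; SL = ⌊$149,407/8⌋ = $18,675 → take DB $27,466. Book value $155,641.
Year 4: DB = ⌊$155,641 × 150%/10⌋ = $23,346; SL = ⌊$121,941/7⌋ = $17,420 → take DB $23,346. Book value $132,295.
Year 5: DB = ⌊$132,295 × 150%/10⌋ = $19,844; SL = ⌊$98,595/6⌋ = $16,432 → take DB $19,844. Book value $112,451.
Year 6: DB = ⌊$112,451 × 150%/10⌋ = $16,867; SL = ⌊$78,751/5⌋ = $15,750 → take DB $16,867. Book value $95,584.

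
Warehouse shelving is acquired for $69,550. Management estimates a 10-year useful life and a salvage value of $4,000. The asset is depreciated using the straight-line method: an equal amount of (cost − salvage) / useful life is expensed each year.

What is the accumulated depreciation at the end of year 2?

$13,110

Depreciable base = $69,550 − $4,000 = $65,550.
Annual expense = $65,550 / 10 = $6,555.
End of year 1: book value $62,995.
End of year 2: book value $56,440.
Accumulated through year 2 = $69,550 − $56,440 = $13,110.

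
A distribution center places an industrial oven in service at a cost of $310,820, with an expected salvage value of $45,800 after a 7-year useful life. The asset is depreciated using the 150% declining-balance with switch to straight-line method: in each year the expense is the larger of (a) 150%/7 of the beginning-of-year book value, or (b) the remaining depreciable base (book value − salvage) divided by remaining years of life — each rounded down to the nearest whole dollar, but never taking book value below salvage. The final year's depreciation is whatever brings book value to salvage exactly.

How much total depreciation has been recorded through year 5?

$217,745

Depreciable base = $310,820 − $45,800 = $265,020.
Year 1: DB = ⌊$310,820 × 150%/7⌋ = $66,604; SL = ⌊$265,020/7⌋ = $37,860 → take DB $66,604. Book value $244,216.
Year 2: DB = ⌊$244,216 × 150%/7⌋ = $52,332; SL = ⌊$198,416/6⌋ = $33,069 → take DB $52,332. Book value $191,884.
Year 3: DB = ⌊$191,884 × 150%/7⌋ = $41,118; SL = ⌊$146,084/5⌋ = $29,216 → take DB $41,118. Book value $150,766.
Year 4: DB = ⌊$150,766 × 150%/7⌋ = $32,307; SL = ⌊$104,966/4⌋ = $26,241 → take DB $32,307. Book value $118,459.
Year 5: DB = ⌊$118,459 × 150%/7⌋ = $25,384; SL = ⌊$72,659/3⌋ = $24,219 → take DB $25,384. Book value $93,075.
Accumulated through year 5 = $310,820 − $93,075 = $217,745.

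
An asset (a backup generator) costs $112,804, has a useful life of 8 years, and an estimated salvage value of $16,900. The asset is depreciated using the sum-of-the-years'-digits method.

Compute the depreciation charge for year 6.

Depreciable base = $112,804 − $16,900 = $95,904.
Sum of the years' digits = 8+7+6+5+4+3+2+1 = 36.
Year 1: $95,904 × 8/36 = $21,312. Book value $91,492.
Year 2: $95,904 × 7/36 = $18,648. Book value $72,844.
Year 3: $95,904 × 6/36 = $15,984. Book value $56,860.
Year 4: $95,904 × 5/36 = $13,320. Book value $43,540.
Year 5: $95,904 × 4/36 = $10,656. Book value $32,884.
Year 6: $95,904 × 3/36 = $7,992. Book value $24,892.

$7,992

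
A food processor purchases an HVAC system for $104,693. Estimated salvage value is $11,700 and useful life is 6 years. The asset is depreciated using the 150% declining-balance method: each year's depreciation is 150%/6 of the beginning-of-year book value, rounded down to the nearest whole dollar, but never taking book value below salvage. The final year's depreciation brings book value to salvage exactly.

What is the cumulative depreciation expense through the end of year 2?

$45,803

Depreciable base = $104,693 − $11,700 = $92,993.
Year 1: ⌊$104,693 × 150%/6⌋ = $26,173. Book value $78,520.
Year 2: ⌊$78,520 × 150%/6⌋ = $19,630. Book value $58,890.
Accumulated through year 2 = $104,693 − $58,890 = $45,803.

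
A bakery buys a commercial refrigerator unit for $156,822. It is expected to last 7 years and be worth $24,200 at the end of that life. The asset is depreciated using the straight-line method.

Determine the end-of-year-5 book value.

$62,092

Depreciable base = $156,822 − $24,200 = $132,622.
Annual expense = $132,622 / 7 = $18,946.
End of year 1: book value $137,876.
End of year 2: book value $118,930.
End of year 3: book value $99,984.
End of year 4: book value $81,038.
End of year 5: book value $62,092.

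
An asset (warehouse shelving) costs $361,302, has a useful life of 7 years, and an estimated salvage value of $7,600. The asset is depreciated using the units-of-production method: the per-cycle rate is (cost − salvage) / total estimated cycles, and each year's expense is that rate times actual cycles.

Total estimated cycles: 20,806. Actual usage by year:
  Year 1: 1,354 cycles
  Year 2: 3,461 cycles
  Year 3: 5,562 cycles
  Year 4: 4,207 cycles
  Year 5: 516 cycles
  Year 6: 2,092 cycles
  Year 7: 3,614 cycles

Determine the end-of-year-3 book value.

$184,893

Depreciable base = $361,302 − $7,600 = $353,702.
Rate = $353,702 / 20,806 cycles = $17 per cycle.
Year 1: 1,354 × $17 = $23,018. Book value $338,284.
Year 2: 3,461 × $17 = $58,837. Book value $279,447.
Year 3: 5,562 × $17 = $94,554. Book value $184,893.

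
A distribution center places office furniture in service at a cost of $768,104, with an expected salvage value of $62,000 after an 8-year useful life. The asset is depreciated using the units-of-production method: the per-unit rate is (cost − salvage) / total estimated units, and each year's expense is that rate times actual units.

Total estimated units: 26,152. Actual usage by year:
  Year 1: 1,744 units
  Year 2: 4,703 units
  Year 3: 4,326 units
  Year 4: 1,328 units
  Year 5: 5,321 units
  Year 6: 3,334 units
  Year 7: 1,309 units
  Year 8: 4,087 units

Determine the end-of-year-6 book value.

$207,692

Depreciable base = $768,104 − $62,000 = $706,104.
Rate = $706,104 / 26,152 units = $27 per unit.
Year 1: 1,744 × $27 = $47,088. Book value $721,016.
Year 2: 4,703 × $27 = $126,981. Book value $594,035.
Year 3: 4,326 × $27 = $116,802. Book value $477,233.
Year 4: 1,328 × $27 = $35,856. Book value $441,377.
Year 5: 5,321 × $27 = $143,667. Book value $297,710.
Year 6: 3,334 × $27 = $90,018. Book value $207,692.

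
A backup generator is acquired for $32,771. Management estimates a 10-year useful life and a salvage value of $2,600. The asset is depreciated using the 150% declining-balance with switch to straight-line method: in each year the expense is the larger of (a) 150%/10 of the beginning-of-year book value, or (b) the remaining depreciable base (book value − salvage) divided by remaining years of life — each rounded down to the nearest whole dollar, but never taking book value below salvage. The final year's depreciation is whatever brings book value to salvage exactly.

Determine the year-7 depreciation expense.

Depreciable base = $32,771 − $2,600 = $30,171.
Year 1: DB = ⌊$32,771 × 150%/10⌋ = $4,915; SL = ⌊$30,171/10⌋ = $3,017 → take DB $4,915. Book value $27,856.
Year 2: DB = ⌊$27,856 × 150%/10⌋ = $4,178; SL = ⌊$25,256/9⌋ = $2,806 → take DB $4,178. Book value $23,678.
Year 3: DB = ⌊$23,678 × 150%/10⌋ = $3,551; SL = ⌊$21,078/8⌋ = $2,634 → take DB $3,551. Book value $20,127.
Year 4: DB = ⌊$20,127 × 150%/10⌋ = $3,019; SL = ⌊$17,527/7⌋ = $2,503 → take DB $3,019. Book value $17,108.
Year 5: DB = ⌊$17,108 × 150%/10⌋ = $2,566; SL = ⌊$14,508/6⌋ = $2,418 → take DB $2,566. Book value $14,542.
Year 6: DB = ⌊$14,542 × 150%/10⌋ = $2,181; SL = ⌊$11,942/5⌋ = $2,388 → take SL $2,388. Book value $12,154.
Year 7: DB = ⌊$12,154 × 150%/10⌋ = $1,823; SL = ⌊$9,554/4⌋ = $2,388 → take SL $2,388. Book value $9,766.

$2,388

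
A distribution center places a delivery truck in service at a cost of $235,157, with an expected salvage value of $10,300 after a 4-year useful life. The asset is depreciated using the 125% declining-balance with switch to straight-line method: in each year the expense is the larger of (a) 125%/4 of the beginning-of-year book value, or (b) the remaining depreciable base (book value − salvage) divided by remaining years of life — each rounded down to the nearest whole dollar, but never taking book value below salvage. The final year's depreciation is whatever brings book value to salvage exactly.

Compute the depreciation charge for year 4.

Depreciable base = $235,157 − $10,300 = $224,857.
Year 1: DB = ⌊$235,157 × 125%/4⌋ = $73,486; SL = ⌊$224,857/4⌋ = $56,214 → take DB $73,486. Book value $161,671.
Year 2: DB = ⌊$161,671 × 125%/4⌋ = $50,522; SL = ⌊$151,371/3⌋ = $50,457 → take DB $50,522. Book value $111,149.
Year 3: DB = ⌊$111,149 × 125%/4⌋ = $34,734; SL = ⌊$100,849/2⌋ = $50,424 → take SL $50,424. Book value $60,725.
Year 4 (final): $60,725 − $10,300 = $50,425. Book value $10,300.

$50,425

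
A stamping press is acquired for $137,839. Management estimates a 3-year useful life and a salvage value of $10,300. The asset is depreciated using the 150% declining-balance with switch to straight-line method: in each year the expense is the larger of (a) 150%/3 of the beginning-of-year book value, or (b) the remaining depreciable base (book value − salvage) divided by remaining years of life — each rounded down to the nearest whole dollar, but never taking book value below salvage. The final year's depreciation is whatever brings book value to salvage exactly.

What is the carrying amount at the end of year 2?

$34,460

Depreciable base = $137,839 − $10,300 = $127,539.
Year 1: DB = ⌊$137,839 × 150%/3⌋ = $68,919; SL = ⌊$127,539/3⌋ = $42,513 → take DB $68,919. Book value $68,920.
Year 2: DB = ⌊$68,920 × 150%/3⌋ = $34,460; SL = ⌊$58,620/2⌋ = $29,310 → take DB $34,460. Book value $34,460.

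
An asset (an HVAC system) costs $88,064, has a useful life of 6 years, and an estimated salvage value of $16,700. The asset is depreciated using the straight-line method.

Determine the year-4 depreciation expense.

$11,894

Depreciable base = $88,064 − $16,700 = $71,364.
Annual expense = $71,364 / 6 = $11,894.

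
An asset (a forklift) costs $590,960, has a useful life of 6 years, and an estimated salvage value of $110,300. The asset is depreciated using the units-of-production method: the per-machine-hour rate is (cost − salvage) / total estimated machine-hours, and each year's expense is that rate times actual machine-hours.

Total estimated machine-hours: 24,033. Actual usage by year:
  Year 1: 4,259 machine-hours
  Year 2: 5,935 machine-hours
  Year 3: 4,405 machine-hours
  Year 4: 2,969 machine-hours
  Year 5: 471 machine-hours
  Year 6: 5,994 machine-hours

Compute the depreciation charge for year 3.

$88,100

Depreciable base = $590,960 − $110,300 = $480,660.
Rate = $480,660 / 24,033 machine-hours = $20 per machine-hour.
Year 1: 4,259 × $20 = $85,180. Book value $505,780.
Year 2: 5,935 × $20 = $118,700. Book value $387,080.
Year 3: 4,405 × $20 = $88,100. Book value $298,980.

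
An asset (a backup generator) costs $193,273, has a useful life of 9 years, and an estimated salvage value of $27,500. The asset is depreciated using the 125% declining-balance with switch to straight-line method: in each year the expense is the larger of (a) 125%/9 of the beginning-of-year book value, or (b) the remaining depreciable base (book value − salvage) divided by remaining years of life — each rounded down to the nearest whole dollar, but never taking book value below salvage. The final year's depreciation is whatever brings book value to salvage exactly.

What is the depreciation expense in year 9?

Depreciable base = $193,273 − $27,500 = $165,773.
Year 1: DB = ⌊$193,273 × 125%/9⌋ = $26,843; SL = ⌊$165,773/9⌋ = $18,419 → take DB $26,843. Book value $166,430.
Year 2: DB = ⌊$166,430 × 125%/9⌋ = $23,115; SL = ⌊$138,930/8⌋ = $17,366 → take DB $23,115. Book value $143,315.
Year 3: DB = ⌊$143,315 × 125%/9⌋ = $19,904; SL = ⌊$115,815/7⌋ = $16,545 → take DB $19,904. Book value $123,411.
Year 4: DB = ⌊$123,411 × 125%/9⌋ = $17,140; SL = ⌊$95,911/6⌋ = $15,985 → take DB $17,140. Book value $106,271.
Year 5: DB = ⌊$106,271 × 125%/9⌋ = $14,759; SL = ⌊$78,771/5⌋ = $15,754 → take SL $15,754. Book value $90,517.
Year 6: DB = ⌊$90,517 × 125%/9⌋ = $12,571; SL = ⌊$63,017/4⌋ = $15,754 → take SL $15,754. Book value $74,763.
Year 7: DB = ⌊$74,763 × 125%/9⌋ = $10,383; SL = ⌊$47,263/3⌋ = $15,754 → take SL $15,754. Book value $59,009.
Year 8: DB = ⌊$59,009 × 125%/9⌋ = $8,195; SL = ⌊$31,509/2⌋ = $15,754 → take SL $15,754. Book value $43,255.
Year 9 (final): $43,255 − $27,500 = $15,755. Book value $27,500.

$15,755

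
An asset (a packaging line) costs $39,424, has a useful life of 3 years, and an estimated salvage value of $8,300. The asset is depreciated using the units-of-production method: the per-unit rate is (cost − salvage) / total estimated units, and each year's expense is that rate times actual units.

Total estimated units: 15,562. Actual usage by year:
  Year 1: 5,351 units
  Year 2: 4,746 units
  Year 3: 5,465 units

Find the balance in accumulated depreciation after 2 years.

$20,194

Depreciable base = $39,424 − $8,300 = $31,124.
Rate = $31,124 / 15,562 units = $2 per unit.
Year 1: 5,351 × $2 = $10,702. Book value $28,722.
Year 2: 4,746 × $2 = $9,492. Book value $19,230.
Accumulated through year 2 = $39,424 − $19,230 = $20,194.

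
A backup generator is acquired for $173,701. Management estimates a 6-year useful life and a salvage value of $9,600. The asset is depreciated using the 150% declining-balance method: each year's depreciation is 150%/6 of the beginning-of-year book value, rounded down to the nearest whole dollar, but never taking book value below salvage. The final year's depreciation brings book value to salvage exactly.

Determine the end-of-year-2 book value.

$97,707

Depreciable base = $173,701 − $9,600 = $164,101.
Year 1: ⌊$173,701 × 150%/6⌋ = $43,425. Book value $130,276.
Year 2: ⌊$130,276 × 150%/6⌋ = $32,569. Book value $97,707.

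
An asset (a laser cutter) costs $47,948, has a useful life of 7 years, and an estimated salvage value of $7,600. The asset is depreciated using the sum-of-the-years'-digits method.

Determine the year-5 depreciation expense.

Depreciable base = $47,948 − $7,600 = $40,348.
Sum of the years' digits = 7+6+5+4+3+2+1 = 28.
Year 1: $40,348 × 7/28 = $10,087. Book value $37,861.
Year 2: $40,348 × 6/28 = $8,646. Book value $29,215.
Year 3: $40,348 × 5/28 = $7,205. Book value $22,010.
Year 4: $40,348 × 4/28 = $5,764. Book value $16,246.
Year 5: $40,348 × 3/28 = $4,323. Book value $11,923.

$4,323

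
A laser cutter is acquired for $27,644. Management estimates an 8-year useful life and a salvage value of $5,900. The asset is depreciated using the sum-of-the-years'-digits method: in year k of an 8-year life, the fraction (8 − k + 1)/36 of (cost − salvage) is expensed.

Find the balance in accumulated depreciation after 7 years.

Depreciable base = $27,644 − $5,900 = $21,744.
Sum of the years' digits = 8+7+6+5+4+3+2+1 = 36.
Year 1: $21,744 × 8/36 = $4,832. Book value $22,812.
Year 2: $21,744 × 7/36 = $4,228. Book value $18,584.
Year 3: $21,744 × 6/36 = $3,624. Book value $14,960.
Year 4: $21,744 × 5/36 = $3,020. Book value $11,940.
Year 5: $21,744 × 4/36 = $2,416. Book value $9,524.
Year 6: $21,744 × 3/36 = $1,812. Book value $7,712.
Year 7: $21,744 × 2/36 = $1,208. Book value $6,504.
Accumulated through year 7 = $27,644 − $6,504 = $21,140.

$21,140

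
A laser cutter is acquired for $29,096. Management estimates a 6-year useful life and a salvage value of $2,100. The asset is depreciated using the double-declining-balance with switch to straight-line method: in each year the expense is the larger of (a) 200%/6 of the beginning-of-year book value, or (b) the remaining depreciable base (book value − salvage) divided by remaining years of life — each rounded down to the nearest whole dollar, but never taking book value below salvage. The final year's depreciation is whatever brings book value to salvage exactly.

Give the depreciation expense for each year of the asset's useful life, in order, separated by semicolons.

$9,698; $6,466; $4,310; $2,874; $1,916; $1,732

Depreciable base = $29,096 − $2,100 = $26,996.
Year 1: DB = ⌊$29,096 × 200%/6⌋ = $9,698; SL = ⌊$26,996/6⌋ = $4,499 → take DB $9,698. Book value $19,398.
Year 2: DB = ⌊$19,398 × 200%/6⌋ = $6,466; SL = ⌊$17,298/5⌋ = $3,459 → take DB $6,466. Book value $12,932.
Year 3: DB = ⌊$12,932 × 200%/6⌋ = $4,310; SL = ⌊$10,832/4⌋ = $2,708 → take DB $4,310. Book value $8,622.
Year 4: DB = ⌊$8,622 × 200%/6⌋ = $2,874; SL = ⌊$6,522/3⌋ = $2,174 → take DB $2,874. Book value $5,748.
Year 5: DB = ⌊$5,748 × 200%/6⌋ = $1,916; SL = ⌊$3,648/2⌋ = $1,824 → take DB $1,916. Book value $3,832.
Year 6 (final): $3,832 − $2,100 = $1,732. Book value $2,100.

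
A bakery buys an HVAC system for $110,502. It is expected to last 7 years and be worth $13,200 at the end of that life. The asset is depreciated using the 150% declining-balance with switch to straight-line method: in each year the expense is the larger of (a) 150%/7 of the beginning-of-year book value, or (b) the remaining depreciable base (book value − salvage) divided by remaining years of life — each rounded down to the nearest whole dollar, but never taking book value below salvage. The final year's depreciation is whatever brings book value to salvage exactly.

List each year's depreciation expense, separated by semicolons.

$23,679; $18,604; $14,618; $11,485; $9,638; $9,639; $9,639

Depreciable base = $110,502 − $13,200 = $97,302.
Year 1: DB = ⌊$110,502 × 150%/7⌋ = $23,679; SL = ⌊$97,302/7⌋ = $13,900 → take DB $23,679. Book value $86,823.
Year 2: DB = ⌊$86,823 × 150%/7⌋ = $18,604; SL = ⌊$73,623/6⌋ = $12,270 → take DB $18,604. Book value $68,219.
Year 3: DB = ⌊$68,219 × 150%/7⌋ = $14,618; SL = ⌊$55,019/5⌋ = $11,003 → take DB $14,618. Book value $53,601.
Year 4: DB = ⌊$53,601 × 150%/7⌋ = $11,485; SL = ⌊$40,401/4⌋ = $10,100 → take DB $11,485. Book value $42,116.
Year 5: DB = ⌊$42,116 × 150%/7⌋ = $9,024; SL = ⌊$28,916/3⌋ = $9,638 → take SL $9,638. Book value $32,478.
Year 6: DB = ⌊$32,478 × 150%/7⌋ = $6,959; SL = ⌊$19,278/2⌋ = $9,639 → take SL $9,639. Book value $22,839.
Year 7 (final): $22,839 − $13,200 = $9,639. Book value $13,200.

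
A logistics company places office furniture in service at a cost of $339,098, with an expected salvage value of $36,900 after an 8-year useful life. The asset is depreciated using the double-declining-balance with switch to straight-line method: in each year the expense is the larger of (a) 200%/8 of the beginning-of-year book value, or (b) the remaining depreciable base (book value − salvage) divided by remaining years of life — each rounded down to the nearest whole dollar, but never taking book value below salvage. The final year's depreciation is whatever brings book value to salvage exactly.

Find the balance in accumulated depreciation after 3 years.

Depreciable base = $339,098 − $36,900 = $302,198.
Year 1: DB = ⌊$339,098 × 200%/8⌋ = $84,774; SL = ⌊$302,198/8⌋ = $37,774 → take DB $84,774. Book value $254,324.
Year 2: DB = ⌊$254,324 × 200%/8⌋ = $63,581; SL = ⌊$217,424/7⌋ = $31,060 → take DB $63,581. Book value $190,743.
Year 3: DB = ⌊$190,743 × 200%/8⌋ = $47,685; SL = ⌊$153,843/6⌋ = $25,640 → take DB $47,685. Book value $143,058.
Accumulated through year 3 = $339,098 − $143,058 = $196,040.

$196,040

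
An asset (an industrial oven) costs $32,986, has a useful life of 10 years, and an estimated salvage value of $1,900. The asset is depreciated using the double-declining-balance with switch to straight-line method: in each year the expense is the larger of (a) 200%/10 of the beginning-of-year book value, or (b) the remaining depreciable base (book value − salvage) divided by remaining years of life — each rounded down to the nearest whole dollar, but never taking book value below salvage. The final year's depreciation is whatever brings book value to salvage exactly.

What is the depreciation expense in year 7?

$1,729

Depreciable base = $32,986 − $1,900 = $31,086.
Year 1: DB = ⌊$32,986 × 200%/10⌋ = $6,597; SL = ⌊$31,086/10⌋ = $3,108 → take DB $6,597. Book value $26,389.
Year 2: DB = ⌊$26,389 × 200%/10⌋ = $5,277; SL = ⌊$24,489/9⌋ = $2,721 → take DB $5,277. Book value $21,112.
Year 3: DB = ⌊$21,112 × 200%/10⌋ = $4,222; SL = ⌊$19,212/8⌋ = $2,401 → take DB $4,222. Book value $16,890.
Year 4: DB = ⌊$16,890 × 200%/10⌋ = $3,378; SL = ⌊$14,990/7⌋ = $2,141 → take DB $3,378. Book value $13,512.
Year 5: DB = ⌊$13,512 × 200%/10⌋ = $2,702; SL = ⌊$11,612/6⌋ = $1,935 → take DB $2,702. Book value $10,810.
Year 6: DB = ⌊$10,810 × 200%/10⌋ = $2,162; SL = ⌊$8,910/5⌋ = $1,782 → take DB $2,162. Book value $8,648.
Year 7: DB = ⌊$8,648 × 200%/10⌋ = $1,729; SL = ⌊$6,748/4⌋ = $1,687 → take DB $1,729. Book value $6,919.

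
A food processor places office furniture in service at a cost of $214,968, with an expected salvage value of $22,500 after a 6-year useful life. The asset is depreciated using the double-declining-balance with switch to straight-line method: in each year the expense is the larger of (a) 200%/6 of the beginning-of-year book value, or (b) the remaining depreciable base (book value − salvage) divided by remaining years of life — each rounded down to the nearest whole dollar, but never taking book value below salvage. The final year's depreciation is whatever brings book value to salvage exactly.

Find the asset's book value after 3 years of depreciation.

Depreciable base = $214,968 − $22,500 = $192,468.
Year 1: DB = ⌊$214,968 × 200%/6⌋ = $71,656; SL = ⌊$192,468/6⌋ = $32,078 → take DB $71,656. Book value $143,312.
Year 2: DB = ⌊$143,312 × 200%/6⌋ = $47,770; SL = ⌊$120,812/5⌋ = $24,162 → take DB $47,770. Book value $95,542.
Year 3: DB = ⌊$95,542 × 200%/6⌋ = $31,847; SL = ⌊$73,042/4⌋ = $18,260 → take DB $31,847. Book value $63,695.

$63,695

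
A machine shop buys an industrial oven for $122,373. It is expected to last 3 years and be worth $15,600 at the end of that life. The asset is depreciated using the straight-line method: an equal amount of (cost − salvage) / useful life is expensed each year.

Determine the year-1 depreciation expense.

$35,591

Depreciable base = $122,373 − $15,600 = $106,773.
Annual expense = $106,773 / 3 = $35,591.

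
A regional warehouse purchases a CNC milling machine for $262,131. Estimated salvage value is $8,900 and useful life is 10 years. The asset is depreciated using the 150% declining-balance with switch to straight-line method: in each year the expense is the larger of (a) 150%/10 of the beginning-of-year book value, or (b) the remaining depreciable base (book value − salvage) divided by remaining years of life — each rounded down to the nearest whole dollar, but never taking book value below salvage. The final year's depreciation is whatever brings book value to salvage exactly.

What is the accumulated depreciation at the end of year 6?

$167,939

Depreciable base = $262,131 − $8,900 = $253,231.
Year 1: DB = ⌊$262,131 × 150%/10⌋ = $39,319; SL = ⌊$253,231/10⌋ = $25,323 → take DB $39,319. Book value $222,812.
Year 2: DB = ⌊$222,812 × 150%/10⌋ = $33,421; SL = ⌊$213,912/9⌋ = $23,768 → take DB $33,421. Book value $189,391.
Year 3: DB = ⌊$189,391 × 150%/10⌋ = $28,408; SL = ⌊$180,491/8⌋ = $22,561 → take DB $28,408. Book value $160,983.
Year 4: DB = ⌊$160,983 × 150%/10⌋ = $24,147; SL = ⌊$152,083/7⌋ = $21,726 → take DB $24,147. Book value $136,836.
Year 5: DB = ⌊$136,836 × 150%/10⌋ = $20,525; SL = ⌊$127,936/6⌋ = $21,322 → take SL $21,322. Book value $115,514.
Year 6: DB = ⌊$115,514 × 150%/10⌋ = $17,327; SL = ⌊$106,614/5⌋ = $21,322 → take SL $21,322. Book value $94,192.
Accumulated through year 6 = $262,131 − $94,192 = $167,939.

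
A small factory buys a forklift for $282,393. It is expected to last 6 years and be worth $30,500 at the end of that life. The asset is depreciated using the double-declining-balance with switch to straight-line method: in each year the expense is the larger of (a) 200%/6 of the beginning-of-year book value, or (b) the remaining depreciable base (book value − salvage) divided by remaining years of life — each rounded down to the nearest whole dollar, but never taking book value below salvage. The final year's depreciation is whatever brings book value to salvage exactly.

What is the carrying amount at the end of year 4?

Depreciable base = $282,393 − $30,500 = $251,893.
Year 1: DB = ⌊$282,393 × 200%/6⌋ = $94,131; SL = ⌊$251,893/6⌋ = $41,982 → take DB $94,131. Book value $188,262.
Year 2: DB = ⌊$188,262 × 200%/6⌋ = $62,754; SL = ⌊$157,762/5⌋ = $31,552 → take DB $62,754. Book value $125,508.
Year 3: DB = ⌊$125,508 × 200%/6⌋ = $41,836; SL = ⌊$95,008/4⌋ = $23,752 → take DB $41,836. Book value $83,672.
Year 4: DB = ⌊$83,672 × 200%/6⌋ = $27,890; SL = ⌊$53,172/3⌋ = $17,724 → take DB $27,890. Book value $55,782.

$55,782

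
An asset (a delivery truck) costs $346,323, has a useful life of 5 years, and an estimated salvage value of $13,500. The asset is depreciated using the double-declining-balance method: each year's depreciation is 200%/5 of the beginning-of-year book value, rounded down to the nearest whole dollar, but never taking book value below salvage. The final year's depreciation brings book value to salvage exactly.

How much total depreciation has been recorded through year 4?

$301,438

Depreciable base = $346,323 − $13,500 = $332,823.
Year 1: ⌊$346,323 × 200%/5⌋ = $138,529. Book value $207,794.
Year 2: ⌊$207,794 × 200%/5⌋ = $83,117. Book value $124,677.
Year 3: ⌊$124,677 × 200%/5⌋ = $49,870. Book value $74,807.
Year 4: ⌊$74,807 × 200%/5⌋ = $29,922. Book value $44,885.
Accumulated through year 4 = $346,323 − $44,885 = $301,438.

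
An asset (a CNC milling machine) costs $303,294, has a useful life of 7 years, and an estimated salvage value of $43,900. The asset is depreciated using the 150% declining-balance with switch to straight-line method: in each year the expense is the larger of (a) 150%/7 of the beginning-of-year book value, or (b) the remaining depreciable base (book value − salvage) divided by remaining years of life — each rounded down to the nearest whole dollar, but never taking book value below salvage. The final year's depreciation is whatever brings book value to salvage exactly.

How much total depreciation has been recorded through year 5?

$212,471

Depreciable base = $303,294 − $43,900 = $259,394.
Year 1: DB = ⌊$303,294 × 150%/7⌋ = $64,991; SL = ⌊$259,394/7⌋ = $37,056 → take DB $64,991. Book value $238,303.
Year 2: DB = ⌊$238,303 × 150%/7⌋ = $51,064; SL = ⌊$194,403/6⌋ = $32,400 → take DB $51,064. Book value $187,239.
Year 3: DB = ⌊$187,239 × 150%/7⌋ = $40,122; SL = ⌊$143,339/5⌋ = $28,667 → take DB $40,122. Book value $147,117.
Year 4: DB = ⌊$147,117 × 150%/7⌋ = $31,525; SL = ⌊$103,217/4⌋ = $25,804 → take DB $31,525. Book value $115,592.
Year 5: DB = ⌊$115,592 × 150%/7⌋ = $24,769; SL = ⌊$71,692/3⌋ = $23,897 → take DB $24,769. Book value $90,823.
Accumulated through year 5 = $303,294 − $90,823 = $212,471.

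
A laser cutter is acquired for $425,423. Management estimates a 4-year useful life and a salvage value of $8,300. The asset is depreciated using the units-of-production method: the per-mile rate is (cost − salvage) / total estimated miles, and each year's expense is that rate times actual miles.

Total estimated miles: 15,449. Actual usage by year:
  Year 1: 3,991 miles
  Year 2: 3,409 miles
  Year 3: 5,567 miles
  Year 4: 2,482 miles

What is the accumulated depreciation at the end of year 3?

$350,109

Depreciable base = $425,423 − $8,300 = $417,123.
Rate = $417,123 / 15,449 miles = $27 per mile.
Year 1: 3,991 × $27 = $107,757. Book value $317,666.
Year 2: 3,409 × $27 = $92,043. Book value $225,623.
Year 3: 5,567 × $27 = $150,309. Book value $75,314.
Accumulated through year 3 = $425,423 − $75,314 = $350,109.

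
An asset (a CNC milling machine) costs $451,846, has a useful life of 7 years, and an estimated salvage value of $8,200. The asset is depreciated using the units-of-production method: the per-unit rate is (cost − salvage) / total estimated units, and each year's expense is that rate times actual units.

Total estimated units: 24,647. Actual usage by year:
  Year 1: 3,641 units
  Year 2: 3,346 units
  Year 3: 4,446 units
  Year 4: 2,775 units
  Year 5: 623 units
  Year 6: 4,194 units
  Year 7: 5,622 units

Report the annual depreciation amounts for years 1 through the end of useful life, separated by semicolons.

Depreciable base = $451,846 − $8,200 = $443,646.
Rate = $443,646 / 24,647 units = $18 per unit.
Year 1: 3,641 × $18 = $65,538. Book value $386,308.
Year 2: 3,346 × $18 = $60,228. Book value $326,080.
Year 3: 4,446 × $18 = $80,028. Book value $246,052.
Year 4: 2,775 × $18 = $49,950. Book value $196,102.
Year 5: 623 × $18 = $11,214. Book value $184,888.
Year 6: 4,194 × $18 = $75,492. Book value $109,396.
Year 7: 5,622 × $18 = $101,196. Book value $8,200.

$65,538; $60,228; $80,028; $49,950; $11,214; $75,492; $101,196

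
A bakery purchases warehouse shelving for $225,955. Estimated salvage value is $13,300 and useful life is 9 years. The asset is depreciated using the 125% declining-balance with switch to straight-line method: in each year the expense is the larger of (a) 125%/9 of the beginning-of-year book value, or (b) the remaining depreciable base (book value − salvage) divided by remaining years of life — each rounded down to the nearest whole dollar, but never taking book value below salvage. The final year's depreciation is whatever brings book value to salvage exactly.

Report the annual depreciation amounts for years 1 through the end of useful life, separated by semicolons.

Depreciable base = $225,955 − $13,300 = $212,655.
Year 1: DB = ⌊$225,955 × 125%/9⌋ = $31,382; SL = ⌊$212,655/9⌋ = $23,628 → take DB $31,382. Book value $194,573.
Year 2: DB = ⌊$194,573 × 125%/9⌋ = $27,024; SL = ⌊$181,273/8⌋ = $22,659 → take DB $27,024. Book value $167,549.
Year 3: DB = ⌊$167,549 × 125%/9⌋ = $23,270; SL = ⌊$154,249/7⌋ = $22,035 → take DB $23,270. Book value $144,279.
Year 4: DB = ⌊$144,279 × 125%/9⌋ = $20,038; SL = ⌊$130,979/6⌋ = $21,829 → take SL $21,829. Book value $122,450.
Year 5: DB = ⌊$122,450 × 125%/9⌋ = $17,006; SL = ⌊$109,150/5⌋ = $21,830 → take SL $21,830. Book value $100,620.
Year 6: DB = ⌊$100,620 × 125%/9⌋ = $13,975; SL = ⌊$87,320/4⌋ = $21,830 → take SL $21,830. Book value $78,790.
Year 7: DB = ⌊$78,790 × 125%/9⌋ = $10,943; SL = ⌊$65,490/3⌋ = $21,830 → take SL $21,830. Book value $56,960.
Year 8: DB = ⌊$56,960 × 125%/9⌋ = $7,911; SL = ⌊$43,660/2⌋ = $21,830 → take SL $21,830. Book value $35,130.
Year 9 (final): $35,130 − $13,300 = $21,830. Book value $13,300.

$31,382; $27,024; $23,270; $21,829; $21,830; $21,830; $21,830; $21,830; $21,830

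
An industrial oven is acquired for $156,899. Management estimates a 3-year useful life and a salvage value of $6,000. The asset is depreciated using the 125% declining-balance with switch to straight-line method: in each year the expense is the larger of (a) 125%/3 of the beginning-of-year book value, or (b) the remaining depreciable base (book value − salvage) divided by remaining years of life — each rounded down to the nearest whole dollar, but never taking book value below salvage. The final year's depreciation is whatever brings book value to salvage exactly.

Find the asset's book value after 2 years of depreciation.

$48,763

Depreciable base = $156,899 − $6,000 = $150,899.
Year 1: DB = ⌊$156,899 × 125%/3⌋ = $65,374; SL = ⌊$150,899/3⌋ = $50,299 → take DB $65,374. Book value $91,525.
Year 2: DB = ⌊$91,525 × 125%/3⌋ = $38,135; SL = ⌊$85,525/2⌋ = $42,762 → take SL $42,762. Book value $48,763.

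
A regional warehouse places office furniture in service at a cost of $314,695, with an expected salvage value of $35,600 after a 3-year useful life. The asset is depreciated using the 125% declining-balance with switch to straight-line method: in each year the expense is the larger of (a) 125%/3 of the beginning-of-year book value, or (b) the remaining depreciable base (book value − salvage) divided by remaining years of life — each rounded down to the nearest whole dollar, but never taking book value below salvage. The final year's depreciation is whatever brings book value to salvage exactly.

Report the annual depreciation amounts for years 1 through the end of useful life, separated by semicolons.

Depreciable base = $314,695 − $35,600 = $279,095.
Year 1: DB = ⌊$314,695 × 125%/3⌋ = $131,122; SL = ⌊$279,095/3⌋ = $93,031 → take DB $131,122. Book value $183,573.
Year 2: DB = ⌊$183,573 × 125%/3⌋ = $76,488; SL = ⌊$147,973/2⌋ = $73,986 → take DB $76,488. Book value $107,085.
Year 3 (final): $107,085 − $35,600 = $71,485. Book value $35,600.

$131,122; $76,488; $71,485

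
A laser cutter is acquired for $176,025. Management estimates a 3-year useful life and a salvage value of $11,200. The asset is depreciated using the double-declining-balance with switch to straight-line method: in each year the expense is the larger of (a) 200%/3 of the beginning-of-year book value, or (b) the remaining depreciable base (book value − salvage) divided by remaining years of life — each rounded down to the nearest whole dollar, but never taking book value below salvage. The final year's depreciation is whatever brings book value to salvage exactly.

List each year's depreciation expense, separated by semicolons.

Depreciable base = $176,025 − $11,200 = $164,825.
Year 1: DB = ⌊$176,025 × 200%/3⌋ = $117,350; SL = ⌊$164,825/3⌋ = $54,941 → take DB $117,350. Book value $58,675.
Year 2: DB = ⌊$58,675 × 200%/3⌋ = $39,116; SL = ⌊$47,475/2⌋ = $23,737 → take DB $39,116. Book value $19,559.
Year 3 (final): $19,559 − $11,200 = $8,359. Book value $11,200.

$117,350; $39,116; $8,359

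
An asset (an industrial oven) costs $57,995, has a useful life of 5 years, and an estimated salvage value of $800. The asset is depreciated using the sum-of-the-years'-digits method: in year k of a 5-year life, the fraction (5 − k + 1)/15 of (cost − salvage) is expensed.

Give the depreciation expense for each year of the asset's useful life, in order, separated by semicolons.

$19,065; $15,252; $11,439; $7,626; $3,813

Depreciable base = $57,995 − $800 = $57,195.
Sum of the years' digits = 5+4+3+2+1 = 15.
Year 1: $57,195 × 5/15 = $19,065. Book value $38,930.
Year 2: $57,195 × 4/15 = $15,252. Book value $23,678.
Year 3: $57,195 × 3/15 = $11,439. Book value $12,239.
Year 4: $57,195 × 2/15 = $7,626. Book value $4,613.
Year 5: $57,195 × 1/15 = $3,813. Book value $800.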